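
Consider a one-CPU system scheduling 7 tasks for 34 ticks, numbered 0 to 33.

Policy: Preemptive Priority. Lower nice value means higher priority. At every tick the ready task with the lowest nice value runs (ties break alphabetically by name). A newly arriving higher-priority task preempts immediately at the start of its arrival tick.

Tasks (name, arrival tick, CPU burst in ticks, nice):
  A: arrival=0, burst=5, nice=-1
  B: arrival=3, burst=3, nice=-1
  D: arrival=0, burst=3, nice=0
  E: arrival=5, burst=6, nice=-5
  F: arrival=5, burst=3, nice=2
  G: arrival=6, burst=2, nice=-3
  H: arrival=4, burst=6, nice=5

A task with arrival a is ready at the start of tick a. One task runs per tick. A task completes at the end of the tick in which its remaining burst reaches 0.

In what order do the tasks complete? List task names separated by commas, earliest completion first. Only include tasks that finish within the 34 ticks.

completion order = A, E, G, B, D, F, H

t=0: ready={A,D} → run A
t=1: ready={A,D} → run A
t=2: ready={A,D} → run A
t=3: ready={A,B,D} → run A
t=4: ready={A,B,D,H} → run A
t=5: ready={B,D,E,F,H} → run E
t=6: ready={B,D,E,F,G,H} → run E
t=7: ready={B,D,E,F,G,H} → run E
t=8: ready={B,D,E,F,G,H} → run E
t=9: ready={B,D,E,F,G,H} → run E
t=10: ready={B,D,E,F,G,H} → run E
t=11: ready={B,D,F,G,H} → run G
t=12: ready={B,D,F,G,H} → run G
t=13: ready={B,D,F,H} → run B
t=14: ready={B,D,F,H} → run B
t=15: ready={B,D,F,H} → run B
t=16: ready={D,F,H} → run D
t=17: ready={D,F,H} → run D
t=18: ready={D,F,H} → run D
t=19: ready={F,H} → run F
t=20: ready={F,H} → run F
t=21: ready={F,H} → run F
t=22: ready={H} → run H
t=23: ready={H} → run H
t=24: ready={H} → run H
t=25: ready={H} → run H
t=26: ready={H} → run H
t=27: ready={H} → run H
t=28: (idle)
t=29: (idle)
t=30: (idle)
t=31: (idle)
t=32: (idle)
t=33: (idle)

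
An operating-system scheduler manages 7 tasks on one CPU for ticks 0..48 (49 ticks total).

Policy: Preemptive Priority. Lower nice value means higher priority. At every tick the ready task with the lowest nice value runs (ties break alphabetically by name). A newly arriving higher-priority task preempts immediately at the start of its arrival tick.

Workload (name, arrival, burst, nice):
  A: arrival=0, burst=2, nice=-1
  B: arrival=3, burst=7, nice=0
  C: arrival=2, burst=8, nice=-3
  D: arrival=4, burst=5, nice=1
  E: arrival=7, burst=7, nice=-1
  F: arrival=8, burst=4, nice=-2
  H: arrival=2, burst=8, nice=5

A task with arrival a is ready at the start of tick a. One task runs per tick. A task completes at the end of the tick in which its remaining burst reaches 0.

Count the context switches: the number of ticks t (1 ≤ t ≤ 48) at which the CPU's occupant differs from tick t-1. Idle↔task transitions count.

context switches = 7

t=0: ready={A} → run A
t=1: ready={A} → run A
t=2: ready={C,H} → run C
t=3: ready={B,C,H} → run C
t=4: ready={B,C,D,H} → run C
t=5: ready={B,C,D,H} → run C
t=6: ready={B,C,D,H} → run C
t=7: ready={B,C,D,E,H} → run C
t=8: ready={B,C,D,E,F,H} → run C
t=9: ready={B,C,D,E,F,H} → run C
t=10: ready={B,D,E,F,H} → run F
t=11: ready={B,D,E,F,H} → run F
t=12: ready={B,D,E,F,H} → run F
t=13: ready={B,D,E,F,H} → run F
t=14: ready={B,D,E,H} → run E
t=15: ready={B,D,E,H} → run E
t=16: ready={B,D,E,H} → run E
t=17: ready={B,D,E,H} → run E
t=18: ready={B,D,E,H} → run E
t=19: ready={B,D,E,H} → run E
t=20: ready={B,D,E,H} → run E
t=21: ready={B,D,H} → run B
t=22: ready={B,D,H} → run B
t=23: ready={B,D,H} → run B
t=24: ready={B,D,H} → run B
t=25: ready={B,D,H} → run B
t=26: ready={B,D,H} → run B
t=27: ready={B,D,H} → run B
t=28: ready={D,H} → run D
t=29: ready={D,H} → run D
t=30: ready={D,H} → run D
t=31: ready={D,H} → run D
t=32: ready={D,H} → run D
t=33: ready={H} → run H
t=34: ready={H} → run H
t=35: ready={H} → run H
t=36: ready={H} → run H
t=37: ready={H} → run H
t=38: ready={H} → run H
t=39: ready={H} → run H
t=40: ready={H} → run H
t=41: (idle)
t=42: (idle)
t=43: (idle)
t=44: (idle)
t=45: (idle)
t=46: (idle)
t=47: (idle)
t=48: (idle)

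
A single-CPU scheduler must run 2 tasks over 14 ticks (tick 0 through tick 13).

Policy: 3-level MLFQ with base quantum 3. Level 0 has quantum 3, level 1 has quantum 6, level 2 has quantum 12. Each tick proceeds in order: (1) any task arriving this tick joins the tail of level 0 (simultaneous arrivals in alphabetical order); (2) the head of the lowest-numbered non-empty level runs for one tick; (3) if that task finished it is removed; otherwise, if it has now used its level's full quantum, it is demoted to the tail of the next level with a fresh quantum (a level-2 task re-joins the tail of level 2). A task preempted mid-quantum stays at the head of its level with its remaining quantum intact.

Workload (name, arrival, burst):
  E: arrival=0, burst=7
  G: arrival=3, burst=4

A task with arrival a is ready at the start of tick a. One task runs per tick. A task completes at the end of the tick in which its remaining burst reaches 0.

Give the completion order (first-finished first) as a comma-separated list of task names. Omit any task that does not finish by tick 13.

completion order = E, G

t=0: L0/L1/L2 = E/-/- → run E
t=1: L0/L1/L2 = E/-/- → run E
t=2: L0/L1/L2 = E/-/- → run E
t=3: L0/L1/L2 = G/E/- → run G
t=4: L0/L1/L2 = G/E/- → run G
t=5: L0/L1/L2 = G/E/- → run G
t=6: L0/L1/L2 = -/EG/- → run E
t=7: L0/L1/L2 = -/EG/- → run E
t=8: L0/L1/L2 = -/EG/- → run E
t=9: L0/L1/L2 = -/EG/- → run E
t=10: L0/L1/L2 = -/G/- → run G
t=11: (idle)
t=12: (idle)
t=13: (idle)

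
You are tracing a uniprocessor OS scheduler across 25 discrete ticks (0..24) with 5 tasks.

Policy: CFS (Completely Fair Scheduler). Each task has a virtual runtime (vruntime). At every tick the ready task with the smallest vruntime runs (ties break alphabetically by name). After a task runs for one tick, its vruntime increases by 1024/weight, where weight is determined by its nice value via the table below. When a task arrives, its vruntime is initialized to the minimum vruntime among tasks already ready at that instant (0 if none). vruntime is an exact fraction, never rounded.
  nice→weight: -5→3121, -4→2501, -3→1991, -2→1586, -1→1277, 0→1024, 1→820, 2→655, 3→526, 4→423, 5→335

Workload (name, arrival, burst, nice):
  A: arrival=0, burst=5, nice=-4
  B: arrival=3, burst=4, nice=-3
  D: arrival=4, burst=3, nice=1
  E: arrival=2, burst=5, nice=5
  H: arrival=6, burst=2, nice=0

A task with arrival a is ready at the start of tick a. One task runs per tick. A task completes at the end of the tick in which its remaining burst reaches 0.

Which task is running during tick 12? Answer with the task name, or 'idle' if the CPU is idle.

running at tick 12 = H

t=0: vr[A=0] → run A
t=1: vr[A=1024/2501] → run A
t=2: vr[A=2048/2501 E=2048/2501] → run A
t=3: vr[A=3072/2501 B=2048/2501 E=2048/2501] → run B
t=4: vr[A=3072/2501 B=6638592/4979491 D=2048/2501 E=2048/2501] → run D
t=5: vr[A=3072/2501 B=6638592/4979491 D=25856/12505 E=2048/2501] → run E
t=6: vr[A=3072/2501 B=6638592/4979491 D=25856/12505 E=3247104/837835 H=3072/2501] → run A
t=7: vr[A=4096/2501 B=6638592/4979491 D=25856/12505 E=3247104/837835 H=3072/2501] → run H
t=8: vr[A=4096/2501 B=6638592/4979491 D=25856/12505 E=3247104/837835 H=5573/2501] → run B
t=9: vr[A=4096/2501 B=9199616/4979491 D=25856/12505 E=3247104/837835 H=5573/2501] → run A
t=10: vr[B=9199616/4979491 D=25856/12505 E=3247104/837835 H=5573/2501] → run B
t=11: vr[B=11760640/4979491 D=25856/12505 E=3247104/837835 H=5573/2501] → run D
t=12: vr[B=11760640/4979491 D=41472/12505 E=3247104/837835 H=5573/2501] → run H
t=13: vr[B=11760640/4979491 D=41472/12505 E=3247104/837835] → run B
t=14: vr[D=41472/12505 E=3247104/837835] → run D
t=15: vr[E=3247104/837835] → run E
t=16: vr[E=5808128/837835] → run E
t=17: vr[E=8369152/837835] → run E
t=18: vr[E=10930176/837835] → run E
t=19: (idle)
t=20: (idle)
t=21: (idle)
t=22: (idle)
t=23: (idle)
t=24: (idle)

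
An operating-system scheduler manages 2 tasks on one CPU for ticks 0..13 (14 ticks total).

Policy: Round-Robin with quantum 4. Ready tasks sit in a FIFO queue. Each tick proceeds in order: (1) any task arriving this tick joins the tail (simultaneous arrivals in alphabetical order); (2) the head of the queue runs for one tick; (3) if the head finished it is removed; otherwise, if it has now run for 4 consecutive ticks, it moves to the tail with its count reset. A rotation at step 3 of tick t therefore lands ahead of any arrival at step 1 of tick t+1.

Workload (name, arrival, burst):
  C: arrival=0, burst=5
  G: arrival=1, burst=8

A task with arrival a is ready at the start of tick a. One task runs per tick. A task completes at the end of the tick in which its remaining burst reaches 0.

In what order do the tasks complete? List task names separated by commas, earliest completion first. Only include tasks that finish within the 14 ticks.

completion order = C, G

t=0: queue=[C] q_used=0 → run C
t=1: queue=[C,G] q_used=1 → run C
t=2: queue=[C,G] q_used=2 → run C
t=3: queue=[C,G] q_used=3 → run C
t=4: queue=[G,C] q_used=0 → run G
t=5: queue=[G,C] q_used=1 → run G
t=6: queue=[G,C] q_used=2 → run G
t=7: queue=[G,C] q_used=3 → run G
t=8: queue=[C,G] q_used=0 → run C
t=9: queue=[G] q_used=0 → run G
t=10: queue=[G] q_used=1 → run G
t=11: queue=[G] q_used=2 → run G
t=12: queue=[G] q_used=3 → run G
t=13: (idle)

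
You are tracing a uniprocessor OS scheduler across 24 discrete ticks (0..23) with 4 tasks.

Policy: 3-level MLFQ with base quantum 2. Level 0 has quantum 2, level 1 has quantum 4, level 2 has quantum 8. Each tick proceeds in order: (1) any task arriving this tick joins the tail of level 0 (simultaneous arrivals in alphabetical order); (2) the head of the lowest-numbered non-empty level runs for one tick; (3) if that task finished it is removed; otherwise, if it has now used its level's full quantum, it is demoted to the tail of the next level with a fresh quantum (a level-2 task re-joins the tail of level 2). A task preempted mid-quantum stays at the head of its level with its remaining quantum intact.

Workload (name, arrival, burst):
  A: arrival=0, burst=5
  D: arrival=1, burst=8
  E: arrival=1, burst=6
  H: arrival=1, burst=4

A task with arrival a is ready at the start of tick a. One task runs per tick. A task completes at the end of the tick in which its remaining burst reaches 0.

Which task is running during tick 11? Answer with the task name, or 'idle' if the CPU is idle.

t=0: L0/L1/L2 = A/-/- → run A
t=1: L0/L1/L2 = ADEH/-/- → run A
t=2: L0/L1/L2 = DEH/A/- → run D
t=3: L0/L1/L2 = DEH/A/- → run D
t=4: L0/L1/L2 = EH/AD/- → run E
t=5: L0/L1/L2 = EH/AD/- → run E
t=6: L0/L1/L2 = H/ADE/- → run H
t=7: L0/L1/L2 = H/ADE/- → run H
t=8: L0/L1/L2 = -/ADEH/- → run A
t=9: L0/L1/L2 = -/ADEH/- → run A
t=10: L0/L1/L2 = -/ADEH/- → run A
t=11: L0/L1/L2 = -/DEH/- → run D
t=12: L0/L1/L2 = -/DEH/- → run D
t=13: L0/L1/L2 = -/DEH/- → run D
t=14: L0/L1/L2 = -/DEH/- → run D
t=15: L0/L1/L2 = -/EH/D → run E
t=16: L0/L1/L2 = -/EH/D → run E
t=17: L0/L1/L2 = -/EH/D → run E
t=18: L0/L1/L2 = -/EH/D → run E
t=19: L0/L1/L2 = -/H/D → run H
t=20: L0/L1/L2 = -/H/D → run H
t=21: L0/L1/L2 = -/-/D → run D
t=22: L0/L1/L2 = -/-/D → run D
t=23: (idle)

running at tick 11 = D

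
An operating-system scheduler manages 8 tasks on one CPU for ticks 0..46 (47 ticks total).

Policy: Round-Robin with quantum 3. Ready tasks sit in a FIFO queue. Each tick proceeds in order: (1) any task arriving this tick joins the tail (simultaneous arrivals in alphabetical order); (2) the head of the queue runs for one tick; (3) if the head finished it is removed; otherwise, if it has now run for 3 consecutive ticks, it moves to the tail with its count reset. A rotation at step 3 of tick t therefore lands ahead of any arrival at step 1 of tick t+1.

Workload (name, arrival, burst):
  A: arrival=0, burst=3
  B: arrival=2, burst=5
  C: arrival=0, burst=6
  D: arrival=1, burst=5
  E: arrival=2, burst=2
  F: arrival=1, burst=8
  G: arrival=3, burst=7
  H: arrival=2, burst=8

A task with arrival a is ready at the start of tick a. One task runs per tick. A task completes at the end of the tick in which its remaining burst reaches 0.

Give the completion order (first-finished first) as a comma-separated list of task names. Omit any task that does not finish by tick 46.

t=0: queue=[A,C] q_used=0 → run A
t=1: queue=[A,C,D,F] q_used=1 → run A
t=2: queue=[A,C,D,F,B,E,H] q_used=2 → run A
t=3: queue=[C,D,F,B,E,H,G] q_used=0 → run C
t=4: queue=[C,D,F,B,E,H,G] q_used=1 → run C
t=5: queue=[C,D,F,B,E,H,G] q_used=2 → run C
t=6: queue=[D,F,B,E,H,G,C] q_used=0 → run D
t=7: queue=[D,F,B,E,H,G,C] q_used=1 → run D
t=8: queue=[D,F,B,E,H,G,C] q_used=2 → run D
t=9: queue=[F,B,E,H,G,C,D] q_used=0 → run F
t=10: queue=[F,B,E,H,G,C,D] q_used=1 → run F
t=11: queue=[F,B,E,H,G,C,D] q_used=2 → run F
t=12: queue=[B,E,H,G,C,D,F] q_used=0 → run B
t=13: queue=[B,E,H,G,C,D,F] q_used=1 → run B
t=14: queue=[B,E,H,G,C,D,F] q_used=2 → run B
t=15: queue=[E,H,G,C,D,F,B] q_used=0 → run E
t=16: queue=[E,H,G,C,D,F,B] q_used=1 → run E
t=17: queue=[H,G,C,D,F,B] q_used=0 → run H
t=18: queue=[H,G,C,D,F,B] q_used=1 → run H
t=19: queue=[H,G,C,D,F,B] q_used=2 → run H
t=20: queue=[G,C,D,F,B,H] q_used=0 → run G
t=21: queue=[G,C,D,F,B,H] q_used=1 → run G
t=22: queue=[G,C,D,F,B,H] q_used=2 → run G
t=23: queue=[C,D,F,B,H,G] q_used=0 → run C
t=24: queue=[C,D,F,B,H,G] q_used=1 → run C
t=25: queue=[C,D,F,B,H,G] q_used=2 → run C
t=26: queue=[D,F,B,H,G] q_used=0 → run D
t=27: queue=[D,F,B,H,G] q_used=1 → run D
t=28: queue=[F,B,H,G] q_used=0 → run F
t=29: queue=[F,B,H,G] q_used=1 → run F
t=30: queue=[F,B,H,G] q_used=2 → run F
t=31: queue=[B,H,G,F] q_used=0 → run B
t=32: queue=[B,H,G,F] q_used=1 → run B
t=33: queue=[H,G,F] q_used=0 → run H
t=34: queue=[H,G,F] q_used=1 → run H
t=35: queue=[H,G,F] q_used=2 → run H
t=36: queue=[G,F,H] q_used=0 → run G
t=37: queue=[G,F,H] q_used=1 → run G
t=38: queue=[G,F,H] q_used=2 → run G
t=39: queue=[F,H,G] q_used=0 → run F
t=40: queue=[F,H,G] q_used=1 → run F
t=41: queue=[H,G] q_used=0 → run H
t=42: queue=[H,G] q_used=1 → run H
t=43: queue=[G] q_used=0 → run G
t=44: (idle)
t=45: (idle)
t=46: (idle)

completion order = A, E, C, D, B, F, H, G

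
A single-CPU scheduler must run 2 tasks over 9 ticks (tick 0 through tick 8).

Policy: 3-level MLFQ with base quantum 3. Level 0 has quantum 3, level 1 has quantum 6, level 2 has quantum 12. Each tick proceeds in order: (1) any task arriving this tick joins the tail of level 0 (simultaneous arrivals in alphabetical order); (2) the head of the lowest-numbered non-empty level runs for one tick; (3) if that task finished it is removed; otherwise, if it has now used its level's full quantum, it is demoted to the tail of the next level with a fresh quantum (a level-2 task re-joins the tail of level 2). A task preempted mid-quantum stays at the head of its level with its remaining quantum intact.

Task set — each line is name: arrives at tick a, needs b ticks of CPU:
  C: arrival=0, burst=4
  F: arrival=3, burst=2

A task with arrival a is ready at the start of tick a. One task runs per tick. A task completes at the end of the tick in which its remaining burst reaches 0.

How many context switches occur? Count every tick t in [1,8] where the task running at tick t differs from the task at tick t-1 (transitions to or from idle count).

context switches = 3

t=0: L0/L1/L2 = C/-/- → run C
t=1: L0/L1/L2 = C/-/- → run C
t=2: L0/L1/L2 = C/-/- → run C
t=3: L0/L1/L2 = F/C/- → run F
t=4: L0/L1/L2 = F/C/- → run F
t=5: L0/L1/L2 = -/C/- → run C
t=6: (idle)
t=7: (idle)
t=8: (idle)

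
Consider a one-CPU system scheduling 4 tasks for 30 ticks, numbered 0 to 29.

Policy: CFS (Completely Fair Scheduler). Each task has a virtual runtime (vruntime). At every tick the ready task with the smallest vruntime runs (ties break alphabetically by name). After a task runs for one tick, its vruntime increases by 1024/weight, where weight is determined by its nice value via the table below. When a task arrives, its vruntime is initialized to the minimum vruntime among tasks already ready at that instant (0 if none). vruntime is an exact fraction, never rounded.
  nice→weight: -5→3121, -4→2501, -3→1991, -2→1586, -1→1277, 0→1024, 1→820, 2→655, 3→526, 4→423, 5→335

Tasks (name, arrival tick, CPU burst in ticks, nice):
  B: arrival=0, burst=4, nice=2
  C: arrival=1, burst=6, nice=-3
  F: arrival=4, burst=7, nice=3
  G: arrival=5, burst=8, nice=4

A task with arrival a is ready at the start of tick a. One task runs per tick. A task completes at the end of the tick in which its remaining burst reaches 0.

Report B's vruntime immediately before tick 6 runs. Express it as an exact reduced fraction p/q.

t=0: vr[B=0] → run B
t=1: vr[B=1024/655 C=1024/655] → run B
t=2: vr[B=2048/655 C=1024/655] → run C
t=3: vr[B=2048/655 C=2709504/1304105] → run C
t=4: vr[B=2048/655 C=3380224/1304105 F=3380224/1304105] → run C
t=5: vr[B=2048/655 C=4050944/1304105 F=3380224/1304105 G=3380224/1304105] → run F
t=6: vr[B=2048/655 C=4050944/1304105 F=1556700672/342979615 G=3380224/1304105] → run G
t=7: vr[B=2048/655 C=4050944/1304105 F=1556700672/342979615 G=2765238272/551636415] → run C
t=8: vr[B=2048/655 C=4721664/1304105 F=1556700672/342979615 G=2765238272/551636415] → run B
t=9: vr[B=3072/655 C=4721664/1304105 F=1556700672/342979615 G=2765238272/551636415] → run C
t=10: vr[B=3072/655 C=5392384/1304105 F=1556700672/342979615 G=2765238272/551636415] → run C
t=11: vr[B=3072/655 F=1556700672/342979615 G=2765238272/551636415] → run F
t=12: vr[B=3072/655 F=2224402432/342979615 G=2765238272/551636415] → run B
t=13: vr[F=2224402432/342979615 G=2765238272/551636415] → run G
t=14: vr[F=2224402432/342979615 G=4100641792/551636415] → run F
t=15: vr[F=2892104192/342979615 G=4100641792/551636415] → run G
t=16: vr[F=2892104192/342979615 G=1812015104/183878805] → run F
t=17: vr[F=3559805952/342979615 G=1812015104/183878805] → run G
t=18: vr[F=3559805952/342979615 G=6771448832/551636415] → run F
t=19: vr[F=4227507712/342979615 G=6771448832/551636415] → run G
t=20: vr[F=4227507712/342979615 G=8106852352/551636415] → run F
t=21: vr[F=4895209472/342979615 G=8106852352/551636415] → run F
t=22: vr[G=8106852352/551636415] → run G
t=23: vr[G=3147418624/183878805] → run G
t=24: vr[G=10777659392/551636415] → run G
t=25: (idle)
t=26: (idle)
t=27: (idle)
t=28: (idle)
t=29: (idle)

vruntime(B, start of tick 6) = 2048/655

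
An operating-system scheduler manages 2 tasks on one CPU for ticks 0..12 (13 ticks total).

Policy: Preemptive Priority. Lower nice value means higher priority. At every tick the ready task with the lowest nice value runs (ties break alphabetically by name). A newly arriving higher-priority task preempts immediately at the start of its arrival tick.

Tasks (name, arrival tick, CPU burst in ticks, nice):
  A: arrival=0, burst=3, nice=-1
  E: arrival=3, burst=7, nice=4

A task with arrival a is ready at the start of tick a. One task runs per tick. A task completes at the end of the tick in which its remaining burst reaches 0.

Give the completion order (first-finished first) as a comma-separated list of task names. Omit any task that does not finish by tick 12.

t=0: ready={A} → run A
t=1: ready={A} → run A
t=2: ready={A} → run A
t=3: ready={E} → run E
t=4: ready={E} → run E
t=5: ready={E} → run E
t=6: ready={E} → run E
t=7: ready={E} → run E
t=8: ready={E} → run E
t=9: ready={E} → run E
t=10: (idle)
t=11: (idle)
t=12: (idle)

completion order = A, E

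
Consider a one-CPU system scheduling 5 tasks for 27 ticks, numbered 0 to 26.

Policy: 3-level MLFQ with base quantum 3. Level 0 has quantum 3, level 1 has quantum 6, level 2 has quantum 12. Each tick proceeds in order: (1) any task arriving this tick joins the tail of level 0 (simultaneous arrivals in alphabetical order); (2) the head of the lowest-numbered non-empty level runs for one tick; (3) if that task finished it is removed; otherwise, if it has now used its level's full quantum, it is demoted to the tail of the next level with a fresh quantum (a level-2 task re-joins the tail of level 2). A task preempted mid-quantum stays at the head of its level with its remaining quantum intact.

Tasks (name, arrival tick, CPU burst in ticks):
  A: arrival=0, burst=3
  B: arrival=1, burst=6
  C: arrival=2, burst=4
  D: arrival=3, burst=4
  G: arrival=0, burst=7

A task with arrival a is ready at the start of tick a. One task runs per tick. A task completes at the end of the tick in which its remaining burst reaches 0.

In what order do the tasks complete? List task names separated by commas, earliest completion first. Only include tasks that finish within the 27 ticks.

t=0: L0/L1/L2 = AG/-/- → run A
t=1: L0/L1/L2 = AGB/-/- → run A
t=2: L0/L1/L2 = AGBC/-/- → run A
t=3: L0/L1/L2 = GBCD/-/- → run G
t=4: L0/L1/L2 = GBCD/-/- → run G
t=5: L0/L1/L2 = GBCD/-/- → run G
t=6: L0/L1/L2 = BCD/G/- → run B
t=7: L0/L1/L2 = BCD/G/- → run B
t=8: L0/L1/L2 = BCD/G/- → run B
t=9: L0/L1/L2 = CD/GB/- → run C
t=10: L0/L1/L2 = CD/GB/- → run C
t=11: L0/L1/L2 = CD/GB/- → run C
t=12: L0/L1/L2 = D/GBC/- → run D
t=13: L0/L1/L2 = D/GBC/- → run D
t=14: L0/L1/L2 = D/GBC/- → run D
t=15: L0/L1/L2 = -/GBCD/- → run G
t=16: L0/L1/L2 = -/GBCD/- → run G
t=17: L0/L1/L2 = -/GBCD/- → run G
t=18: L0/L1/L2 = -/GBCD/- → run G
t=19: L0/L1/L2 = -/BCD/- → run B
t=20: L0/L1/L2 = -/BCD/- → run B
t=21: L0/L1/L2 = -/BCD/- → run B
t=22: L0/L1/L2 = -/CD/- → run C
t=23: L0/L1/L2 = -/D/- → run D
t=24: (idle)
t=25: (idle)
t=26: (idle)

completion order = A, G, B, C, D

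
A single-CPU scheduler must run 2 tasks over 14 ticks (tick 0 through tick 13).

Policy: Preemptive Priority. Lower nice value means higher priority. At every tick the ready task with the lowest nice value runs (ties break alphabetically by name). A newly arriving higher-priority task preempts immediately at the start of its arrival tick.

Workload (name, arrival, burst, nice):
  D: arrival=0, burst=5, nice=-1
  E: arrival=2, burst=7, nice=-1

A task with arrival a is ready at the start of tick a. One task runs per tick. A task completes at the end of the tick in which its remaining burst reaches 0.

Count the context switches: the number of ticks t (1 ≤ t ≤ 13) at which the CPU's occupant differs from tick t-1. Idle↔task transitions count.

context switches = 2

t=0: ready={D} → run D
t=1: ready={D} → run D
t=2: ready={D,E} → run D
t=3: ready={D,E} → run D
t=4: ready={D,E} → run D
t=5: ready={E} → run E
t=6: ready={E} → run E
t=7: ready={E} → run E
t=8: ready={E} → run E
t=9: ready={E} → run E
t=10: ready={E} → run E
t=11: ready={E} → run E
t=12: (idle)
t=13: (idle)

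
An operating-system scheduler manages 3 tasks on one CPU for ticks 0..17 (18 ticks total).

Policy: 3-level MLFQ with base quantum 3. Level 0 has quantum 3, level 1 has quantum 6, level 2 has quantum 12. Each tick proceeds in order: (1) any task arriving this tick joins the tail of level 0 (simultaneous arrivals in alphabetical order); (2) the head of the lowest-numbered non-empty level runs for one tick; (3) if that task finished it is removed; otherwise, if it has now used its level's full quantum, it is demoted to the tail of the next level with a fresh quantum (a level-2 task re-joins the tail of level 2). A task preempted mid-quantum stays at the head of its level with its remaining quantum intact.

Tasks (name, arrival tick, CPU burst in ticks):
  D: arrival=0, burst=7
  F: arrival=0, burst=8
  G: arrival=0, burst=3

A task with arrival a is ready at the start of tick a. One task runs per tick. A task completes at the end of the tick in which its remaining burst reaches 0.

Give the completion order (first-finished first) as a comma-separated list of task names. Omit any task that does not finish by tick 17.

completion order = G, D, F

t=0: L0/L1/L2 = DFG/-/- → run D
t=1: L0/L1/L2 = DFG/-/- → run D
t=2: L0/L1/L2 = DFG/-/- → run D
t=3: L0/L1/L2 = FG/D/- → run F
t=4: L0/L1/L2 = FG/D/- → run F
t=5: L0/L1/L2 = FG/D/- → run F
t=6: L0/L1/L2 = G/DF/- → run G
t=7: L0/L1/L2 = G/DF/- → run G
t=8: L0/L1/L2 = G/DF/- → run G
t=9: L0/L1/L2 = -/DF/- → run D
t=10: L0/L1/L2 = -/DF/- → run D
t=11: L0/L1/L2 = -/DF/- → run D
t=12: L0/L1/L2 = -/DF/- → run D
t=13: L0/L1/L2 = -/F/- → run F
t=14: L0/L1/L2 = -/F/- → run F
t=15: L0/L1/L2 = -/F/- → run F
t=16: L0/L1/L2 = -/F/- → run F
t=17: L0/L1/L2 = -/F/- → run F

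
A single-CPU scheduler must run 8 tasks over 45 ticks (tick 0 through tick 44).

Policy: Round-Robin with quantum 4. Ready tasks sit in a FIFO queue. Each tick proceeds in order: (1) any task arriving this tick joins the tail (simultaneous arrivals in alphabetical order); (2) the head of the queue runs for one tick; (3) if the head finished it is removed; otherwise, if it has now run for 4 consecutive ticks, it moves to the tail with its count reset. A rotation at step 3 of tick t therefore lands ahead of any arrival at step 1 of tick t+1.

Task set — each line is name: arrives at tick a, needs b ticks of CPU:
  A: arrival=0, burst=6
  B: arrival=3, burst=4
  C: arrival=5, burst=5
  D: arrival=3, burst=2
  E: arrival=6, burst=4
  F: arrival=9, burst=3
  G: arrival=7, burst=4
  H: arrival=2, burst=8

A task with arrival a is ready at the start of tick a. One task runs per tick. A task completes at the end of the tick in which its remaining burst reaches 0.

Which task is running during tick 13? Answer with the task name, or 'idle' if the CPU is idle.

running at tick 13 = D

t=0: queue=[A] q_used=0 → run A
t=1: queue=[A] q_used=1 → run A
t=2: queue=[A,H] q_used=2 → run A
t=3: queue=[A,H,B,D] q_used=3 → run A
t=4: queue=[H,B,D,A] q_used=0 → run H
t=5: queue=[H,B,D,A,C] q_used=1 → run H
t=6: queue=[H,B,D,A,C,E] q_used=2 → run H
t=7: queue=[H,B,D,A,C,E,G] q_used=3 → run H
t=8: queue=[B,D,A,C,E,G,H] q_used=0 → run B
t=9: queue=[B,D,A,C,E,G,H,F] q_used=1 → run B
t=10: queue=[B,D,A,C,E,G,H,F] q_used=2 → run B
t=11: queue=[B,D,A,C,E,G,H,F] q_used=3 → run B
t=12: queue=[D,A,C,E,G,H,F] q_used=0 → run D
t=13: queue=[D,A,C,E,G,H,F] q_used=1 → run D
t=14: queue=[A,C,E,G,H,F] q_used=0 → run A
t=15: queue=[A,C,E,G,H,F] q_used=1 → run A
t=16: queue=[C,E,G,H,F] q_used=0 → run C
t=17: queue=[C,E,G,H,F] q_used=1 → run C
t=18: queue=[C,E,G,H,F] q_used=2 → run C
t=19: queue=[C,E,G,H,F] q_used=3 → run C
t=20: queue=[E,G,H,F,C] q_used=0 → run E
t=21: queue=[E,G,H,F,C] q_used=1 → run E
t=22: queue=[E,G,H,F,C] q_used=2 → run E
t=23: queue=[E,G,H,F,C] q_used=3 → run E
t=24: queue=[G,H,F,C] q_used=0 → run G
t=25: queue=[G,H,F,C] q_used=1 → run G
t=26: queue=[G,H,F,C] q_used=2 → run G
t=27: queue=[G,H,F,C] q_used=3 → run G
t=28: queue=[H,F,C] q_used=0 → run H
t=29: queue=[H,F,C] q_used=1 → run H
t=30: queue=[H,F,C] q_used=2 → run H
t=31: queue=[H,F,C] q_used=3 → run H
t=32: queue=[F,C] q_used=0 → run F
t=33: queue=[F,C] q_used=1 → run F
t=34: queue=[F,C] q_used=2 → run F
t=35: queue=[C] q_used=0 → run C
t=36: (idle)
t=37: (idle)
t=38: (idle)
t=39: (idle)
t=40: (idle)
t=41: (idle)
t=42: (idle)
t=43: (idle)
t=44: (idle)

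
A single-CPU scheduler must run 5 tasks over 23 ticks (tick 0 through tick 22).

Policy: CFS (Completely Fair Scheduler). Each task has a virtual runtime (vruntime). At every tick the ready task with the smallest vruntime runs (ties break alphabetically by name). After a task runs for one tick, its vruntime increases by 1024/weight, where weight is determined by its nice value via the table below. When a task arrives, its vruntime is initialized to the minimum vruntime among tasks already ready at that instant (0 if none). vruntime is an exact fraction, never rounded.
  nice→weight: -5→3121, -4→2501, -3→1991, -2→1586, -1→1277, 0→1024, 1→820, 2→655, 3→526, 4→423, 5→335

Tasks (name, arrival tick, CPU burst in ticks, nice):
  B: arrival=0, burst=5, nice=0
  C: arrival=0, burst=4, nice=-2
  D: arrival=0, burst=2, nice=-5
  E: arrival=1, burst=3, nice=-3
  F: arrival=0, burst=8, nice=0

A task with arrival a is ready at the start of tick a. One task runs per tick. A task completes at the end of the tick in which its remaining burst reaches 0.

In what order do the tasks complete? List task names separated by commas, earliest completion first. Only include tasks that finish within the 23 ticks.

completion order = D, E, C, B, F

t=0: vr[B=0 C=0 D=0 F=0] → run B
t=1: vr[B=1 C=0 D=0 E=0 F=0] → run C
t=2: vr[B=1 C=512/793 D=0 E=0 F=0] → run D
t=3: vr[B=1 C=512/793 D=1024/3121 E=0 F=0] → run E
t=4: vr[B=1 C=512/793 D=1024/3121 E=1024/1991 F=0] → run F
t=5: vr[B=1 C=512/793 D=1024/3121 E=1024/1991 F=1] → run D
t=6: vr[B=1 C=512/793 E=1024/1991 F=1] → run E
t=7: vr[B=1 C=512/793 E=2048/1991 F=1] → run C
t=8: vr[B=1 C=1024/793 E=2048/1991 F=1] → run B
t=9: vr[B=2 C=1024/793 E=2048/1991 F=1] → run F
t=10: vr[B=2 C=1024/793 E=2048/1991 F=2] → run E
t=11: vr[B=2 C=1024/793 F=2] → run C
t=12: vr[B=2 C=1536/793 F=2] → run C
t=13: vr[B=2 F=2] → run B
t=14: vr[B=3 F=2] → run F
t=15: vr[B=3 F=3] → run B
t=16: vr[B=4 F=3] → run F
t=17: vr[B=4 F=4] → run B
t=18: vr[F=4] → run F
t=19: vr[F=5] → run F
t=20: vr[F=6] → run F
t=21: vr[F=7] → run F
t=22: (idle)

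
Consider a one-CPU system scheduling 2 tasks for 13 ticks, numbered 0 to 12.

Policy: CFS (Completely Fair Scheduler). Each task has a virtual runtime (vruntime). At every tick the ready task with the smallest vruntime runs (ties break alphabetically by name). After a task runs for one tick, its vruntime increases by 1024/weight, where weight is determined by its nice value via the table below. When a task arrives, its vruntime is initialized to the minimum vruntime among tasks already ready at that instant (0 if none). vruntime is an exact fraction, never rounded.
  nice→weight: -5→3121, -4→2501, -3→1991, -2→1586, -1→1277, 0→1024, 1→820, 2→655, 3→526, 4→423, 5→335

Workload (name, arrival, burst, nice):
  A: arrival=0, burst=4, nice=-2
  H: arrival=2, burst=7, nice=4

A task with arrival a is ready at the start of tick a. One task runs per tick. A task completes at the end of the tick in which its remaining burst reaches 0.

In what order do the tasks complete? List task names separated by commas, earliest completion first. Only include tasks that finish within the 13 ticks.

completion order = A, H

t=0: vr[A=0] → run A
t=1: vr[A=512/793] → run A
t=2: vr[A=1024/793 H=1024/793] → run A
t=3: vr[A=1536/793 H=1024/793] → run H
t=4: vr[A=1536/793 H=1245184/335439] → run A
t=5: vr[H=1245184/335439] → run H
t=6: vr[H=2057216/335439] → run H
t=7: vr[H=956416/111813] → run H
t=8: vr[H=3681280/335439] → run H
t=9: vr[H=4493312/335439] → run H
t=10: vr[H=1768448/111813] → run H
t=11: (idle)
t=12: (idle)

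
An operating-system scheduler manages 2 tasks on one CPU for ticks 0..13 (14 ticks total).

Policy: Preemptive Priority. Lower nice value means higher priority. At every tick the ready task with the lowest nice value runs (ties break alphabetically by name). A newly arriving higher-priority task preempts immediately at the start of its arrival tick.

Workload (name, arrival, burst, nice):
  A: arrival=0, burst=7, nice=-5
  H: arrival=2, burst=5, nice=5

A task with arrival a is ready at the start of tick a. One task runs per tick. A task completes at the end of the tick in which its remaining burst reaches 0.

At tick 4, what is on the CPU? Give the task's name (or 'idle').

t=0: ready={A} → run A
t=1: ready={A} → run A
t=2: ready={A,H} → run A
t=3: ready={A,H} → run A
t=4: ready={A,H} → run A
t=5: ready={A,H} → run A
t=6: ready={A,H} → run A
t=7: ready={H} → run H
t=8: ready={H} → run H
t=9: ready={H} → run H
t=10: ready={H} → run H
t=11: ready={H} → run H
t=12: (idle)
t=13: (idle)

running at tick 4 = A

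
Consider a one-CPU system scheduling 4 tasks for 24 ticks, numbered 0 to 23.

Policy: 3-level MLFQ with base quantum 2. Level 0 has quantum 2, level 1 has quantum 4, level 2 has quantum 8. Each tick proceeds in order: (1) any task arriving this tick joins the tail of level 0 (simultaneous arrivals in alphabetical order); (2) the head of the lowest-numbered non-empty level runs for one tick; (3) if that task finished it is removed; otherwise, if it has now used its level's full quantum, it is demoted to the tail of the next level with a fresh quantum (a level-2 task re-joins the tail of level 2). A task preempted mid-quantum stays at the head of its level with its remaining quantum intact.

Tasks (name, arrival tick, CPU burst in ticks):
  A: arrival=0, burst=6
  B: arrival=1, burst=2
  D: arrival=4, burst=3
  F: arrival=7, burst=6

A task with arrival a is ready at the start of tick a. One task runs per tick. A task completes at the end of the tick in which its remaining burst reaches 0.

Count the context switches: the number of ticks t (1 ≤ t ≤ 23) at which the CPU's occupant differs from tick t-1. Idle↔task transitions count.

context switches = 8

t=0: L0/L1/L2 = A/-/- → run A
t=1: L0/L1/L2 = AB/-/- → run A
t=2: L0/L1/L2 = B/A/- → run B
t=3: L0/L1/L2 = B/A/- → run B
t=4: L0/L1/L2 = D/A/- → run D
t=5: L0/L1/L2 = D/A/- → run D
t=6: L0/L1/L2 = -/AD/- → run A
t=7: L0/L1/L2 = F/AD/- → run F
t=8: L0/L1/L2 = F/AD/- → run F
t=9: L0/L1/L2 = -/ADF/- → run A
t=10: L0/L1/L2 = -/ADF/- → run A
t=11: L0/L1/L2 = -/ADF/- → run A
t=12: L0/L1/L2 = -/DF/- → run D
t=13: L0/L1/L2 = -/F/- → run F
t=14: L0/L1/L2 = -/F/- → run F
t=15: L0/L1/L2 = -/F/- → run F
t=16: L0/L1/L2 = -/F/- → run F
t=17: (idle)
t=18: (idle)
t=19: (idle)
t=20: (idle)
t=21: (idle)
t=22: (idle)
t=23: (idle)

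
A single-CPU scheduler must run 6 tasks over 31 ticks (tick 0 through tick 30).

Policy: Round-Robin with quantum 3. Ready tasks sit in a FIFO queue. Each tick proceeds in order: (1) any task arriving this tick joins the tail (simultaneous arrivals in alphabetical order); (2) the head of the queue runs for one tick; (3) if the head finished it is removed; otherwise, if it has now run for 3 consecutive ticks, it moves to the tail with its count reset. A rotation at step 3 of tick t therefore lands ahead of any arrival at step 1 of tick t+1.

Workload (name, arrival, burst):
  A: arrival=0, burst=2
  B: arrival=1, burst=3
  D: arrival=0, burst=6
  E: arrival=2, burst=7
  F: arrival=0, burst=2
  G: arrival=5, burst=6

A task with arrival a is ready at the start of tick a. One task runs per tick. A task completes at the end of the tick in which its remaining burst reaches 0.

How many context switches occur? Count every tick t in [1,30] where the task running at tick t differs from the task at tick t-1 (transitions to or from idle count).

context switches = 10

t=0: queue=[A,D,F] q_used=0 → run A
t=1: queue=[A,D,F,B] q_used=1 → run A
t=2: queue=[D,F,B,E] q_used=0 → run D
t=3: queue=[D,F,B,E] q_used=1 → run D
t=4: queue=[D,F,B,E] q_used=2 → run D
t=5: queue=[F,B,E,D,G] q_used=0 → run F
t=6: queue=[F,B,E,D,G] q_used=1 → run F
t=7: queue=[B,E,D,G] q_used=0 → run B
t=8: queue=[B,E,D,G] q_used=1 → run B
t=9: queue=[B,E,D,G] q_used=2 → run B
t=10: queue=[E,D,G] q_used=0 → run E
t=11: queue=[E,D,G] q_used=1 → run E
t=12: queue=[E,D,G] q_used=2 → run E
t=13: queue=[D,G,E] q_used=0 → run D
t=14: queue=[D,G,E] q_used=1 → run D
t=15: queue=[D,G,E] q_used=2 → run D
t=16: queue=[G,E] q_used=0 → run G
t=17: queue=[G,E] q_used=1 → run G
t=18: queue=[G,E] q_used=2 → run G
t=19: queue=[E,G] q_used=0 → run E
t=20: queue=[E,G] q_used=1 → run E
t=21: queue=[E,G] q_used=2 → run E
t=22: queue=[G,E] q_used=0 → run G
t=23: queue=[G,E] q_used=1 → run G
t=24: queue=[G,E] q_used=2 → run G
t=25: queue=[E] q_used=0 → run E
t=26: (idle)
t=27: (idle)
t=28: (idle)
t=29: (idle)
t=30: (idle)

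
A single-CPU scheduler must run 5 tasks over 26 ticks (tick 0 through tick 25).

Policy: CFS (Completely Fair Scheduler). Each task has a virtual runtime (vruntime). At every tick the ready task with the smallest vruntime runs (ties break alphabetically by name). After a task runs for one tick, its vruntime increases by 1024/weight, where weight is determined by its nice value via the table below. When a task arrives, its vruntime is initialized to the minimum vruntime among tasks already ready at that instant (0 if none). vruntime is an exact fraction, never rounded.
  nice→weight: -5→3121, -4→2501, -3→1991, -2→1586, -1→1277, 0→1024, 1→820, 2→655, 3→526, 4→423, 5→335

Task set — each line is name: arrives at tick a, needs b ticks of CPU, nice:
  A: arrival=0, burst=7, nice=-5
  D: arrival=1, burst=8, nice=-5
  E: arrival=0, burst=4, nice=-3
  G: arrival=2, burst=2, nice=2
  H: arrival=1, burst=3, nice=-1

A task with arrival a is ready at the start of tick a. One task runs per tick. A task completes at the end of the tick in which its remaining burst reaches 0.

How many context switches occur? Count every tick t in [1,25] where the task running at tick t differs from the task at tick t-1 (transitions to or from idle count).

context switches = 23

t=0: vr[A=0 E=0] → run A
t=1: vr[A=1024/3121 D=0 E=0 H=0] → run D
t=2: vr[A=1024/3121 D=1024/3121 E=0 G=0 H=0] → run E
t=3: vr[A=1024/3121 D=1024/3121 E=1024/1991 G=0 H=0] → run G
t=4: vr[A=1024/3121 D=1024/3121 E=1024/1991 G=1024/655 H=0] → run H
t=5: vr[A=1024/3121 D=1024/3121 E=1024/1991 G=1024/655 H=1024/1277] → run A
t=6: vr[A=2048/3121 D=1024/3121 E=1024/1991 G=1024/655 H=1024/1277] → run D
t=7: vr[A=2048/3121 D=2048/3121 E=1024/1991 G=1024/655 H=1024/1277] → run E
t=8: vr[A=2048/3121 D=2048/3121 E=2048/1991 G=1024/655 H=1024/1277] → run A
t=9: vr[A=3072/3121 D=2048/3121 E=2048/1991 G=1024/655 H=1024/1277] → run D
t=10: vr[A=3072/3121 D=3072/3121 E=2048/1991 G=1024/655 H=1024/1277] → run H
t=11: vr[A=3072/3121 D=3072/3121 E=2048/1991 G=1024/655 H=2048/1277] → run A
t=12: vr[A=4096/3121 D=3072/3121 E=2048/1991 G=1024/655 H=2048/1277] → run D
t=13: vr[A=4096/3121 D=4096/3121 E=2048/1991 G=1024/655 H=2048/1277] → run E
t=14: vr[A=4096/3121 D=4096/3121 E=3072/1991 G=1024/655 H=2048/1277] → run A
t=15: vr[A=5120/3121 D=4096/3121 E=3072/1991 G=1024/655 H=2048/1277] → run D
t=16: vr[A=5120/3121 D=5120/3121 E=3072/1991 G=1024/655 H=2048/1277] → run E
t=17: vr[A=5120/3121 D=5120/3121 G=1024/655 H=2048/1277] → run G
t=18: vr[A=5120/3121 D=5120/3121 H=2048/1277] → run H
t=19: vr[A=5120/3121 D=5120/3121] → run A
t=20: vr[A=6144/3121 D=5120/3121] → run D
t=21: vr[A=6144/3121 D=6144/3121] → run A
t=22: vr[D=6144/3121] → run D
t=23: vr[D=7168/3121] → run D
t=24: (idle)
t=25: (idle)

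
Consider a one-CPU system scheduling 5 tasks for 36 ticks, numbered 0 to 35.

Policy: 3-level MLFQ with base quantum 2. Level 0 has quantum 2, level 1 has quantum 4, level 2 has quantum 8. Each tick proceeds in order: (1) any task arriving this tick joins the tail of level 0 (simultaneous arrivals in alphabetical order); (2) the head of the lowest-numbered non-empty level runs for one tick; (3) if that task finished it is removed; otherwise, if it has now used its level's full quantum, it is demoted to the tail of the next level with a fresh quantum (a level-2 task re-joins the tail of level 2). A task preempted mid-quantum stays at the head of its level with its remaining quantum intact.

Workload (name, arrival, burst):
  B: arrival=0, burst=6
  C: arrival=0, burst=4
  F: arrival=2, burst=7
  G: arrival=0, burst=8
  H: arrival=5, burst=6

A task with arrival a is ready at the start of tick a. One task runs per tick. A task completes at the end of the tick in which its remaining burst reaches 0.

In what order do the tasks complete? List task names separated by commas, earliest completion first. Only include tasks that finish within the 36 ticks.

completion order = B, C, H, G, F

t=0: L0/L1/L2 = BCG/-/- → run B
t=1: L0/L1/L2 = BCG/-/- → run B
t=2: L0/L1/L2 = CGF/B/- → run C
t=3: L0/L1/L2 = CGF/B/- → run C
t=4: L0/L1/L2 = GF/BC/- → run G
t=5: L0/L1/L2 = GFH/BC/- → run G
t=6: L0/L1/L2 = FH/BCG/- → run F
t=7: L0/L1/L2 = FH/BCG/- → run F
t=8: L0/L1/L2 = H/BCGF/- → run H
t=9: L0/L1/L2 = H/BCGF/- → run H
t=10: L0/L1/L2 = -/BCGFH/- → run B
t=11: L0/L1/L2 = -/BCGFH/- → run B
t=12: L0/L1/L2 = -/BCGFH/- → run B
t=13: L0/L1/L2 = -/BCGFH/- → run B
t=14: L0/L1/L2 = -/CGFH/- → run C
t=15: L0/L1/L2 = -/CGFH/- → run C
t=16: L0/L1/L2 = -/GFH/- → run G
t=17: L0/L1/L2 = -/GFH/- → run G
t=18: L0/L1/L2 = -/GFH/- → run G
t=19: L0/L1/L2 = -/GFH/- → run G
t=20: L0/L1/L2 = -/FH/G → run F
t=21: L0/L1/L2 = -/FH/G → run F
t=22: L0/L1/L2 = -/FH/G → run F
t=23: L0/L1/L2 = -/FH/G → run F
t=24: L0/L1/L2 = -/H/GF → run H
t=25: L0/L1/L2 = -/H/GF → run H
t=26: L0/L1/L2 = -/H/GF → run H
t=27: L0/L1/L2 = -/H/GF → run H
t=28: L0/L1/L2 = -/-/GF → run G
t=29: L0/L1/L2 = -/-/GF → run G
t=30: L0/L1/L2 = -/-/F → run F
t=31: (idle)
t=32: (idle)
t=33: (idle)
t=34: (idle)
t=35: (idle)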